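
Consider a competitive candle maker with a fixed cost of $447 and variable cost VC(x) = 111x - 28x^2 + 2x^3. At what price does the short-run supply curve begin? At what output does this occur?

$13 per unit, at x = 7

The shutdown price is the minimum of AVC. VC = 111x - 28x^2 + 2x^3, so AVC = 111 - 28x + 2x^2.
At the minimum of AVC, MC = AVC. MC = 111 - 56x + 6x^2; setting MC = AVC gives 4x^2 - 28x = 0, so x = 7. min AVC = 13.
So the shutdown price is $13.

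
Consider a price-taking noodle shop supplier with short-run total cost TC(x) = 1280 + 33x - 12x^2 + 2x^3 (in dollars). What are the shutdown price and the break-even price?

Shutdown price = min AVC. AVC = 33 - 12x + 2x^2, with vertex at x = 3 and minimum $15.
ATC = 1280/x + 33 - 12x + 2x^2. Setting dATC/dx = −1280/x^2 − 12 + 4x = 0 gives x = 8 (since 4·8^3 − 12·8^2 = 1280).
min ATC = 1280/8 + 33 − 12·8 + 2·8^2 = $225. That is the break-even price.
Between these two prices the firm operates at a loss; above $225 it earns a profit.

Shutdown price = $15; break-even price = $225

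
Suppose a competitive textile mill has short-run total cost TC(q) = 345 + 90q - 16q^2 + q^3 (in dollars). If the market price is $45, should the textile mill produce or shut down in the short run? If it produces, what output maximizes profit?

Variable cost is VC = 90q - 16q^2 + q^3, so AVC = VC/q = 90 - 16q + q^2 and MC = dTC/dq = 90 - 32q + 3q^2.
The AVC parabola has its vertex at q = 16/2 = 8, where AVC = 90 - 16·8 + 8^2 = $26.
Since P = $45 ≥ min AVC = $26, price covers variable cost and the firm should produce.
P = MC gives 45 - 32q + 3q^2 = 0, with roots 5/3 and 9. Take the larger (rising MC): q* = 9.
Check: AVC at q = 9 is $27 ≤ P, so revenue covers variable cost.
Profit = P·q − TC = 45·9 − 588 = -$183, a loss, but smaller than the $345 fixed cost the firm would lose by shutting down.

Produce at q = 9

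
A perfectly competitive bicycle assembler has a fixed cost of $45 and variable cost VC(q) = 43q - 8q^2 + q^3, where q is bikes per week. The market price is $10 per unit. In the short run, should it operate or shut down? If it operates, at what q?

Variable cost is VC = 43q - 8q^2 + q^3, so AVC = VC/q = 43 - 8q + q^2 and MC = dTC/dq = 43 - 16q + 3q^2.
AVC is minimized where dAVC/dq = -8 + 2q = 0, at q = 4; min AVC = 43 - 8·4 + 4^2 = $27.
P = $10 lies below min AVC = $27; no output level covers variable cost.
The firm minimizes its loss by shutting down and losing only its fixed cost of $45.

Shut down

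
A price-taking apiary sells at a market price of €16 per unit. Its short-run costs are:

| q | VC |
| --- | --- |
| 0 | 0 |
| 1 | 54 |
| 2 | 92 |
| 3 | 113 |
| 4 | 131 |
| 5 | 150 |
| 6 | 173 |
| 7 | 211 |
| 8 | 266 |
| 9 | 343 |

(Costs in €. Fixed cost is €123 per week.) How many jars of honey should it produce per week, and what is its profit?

q = 0 (shut down); profit = -€123

Compute π = P·q − TC at each output: q=0: -123; q=1: -161; q=2: -183; q=3: -188; q=4: -190; q=5: -193; q=6: -200; q=7: -222; q=8: -261; q=9: -322.
Profit is highest at q = 0. Equivalently, the lowest AVC in the table is 173/6 ≈ €28.83 at q = 6, and P = €16 falls below it — price never covers variable cost, so the firm shuts down and loses only its fixed cost.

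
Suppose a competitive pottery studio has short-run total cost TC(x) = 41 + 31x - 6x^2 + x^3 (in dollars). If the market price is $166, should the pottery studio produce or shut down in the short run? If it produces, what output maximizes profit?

Strip out fixed cost: VC = 31x - 6x^2 + x^3. Then AVC = 31 - 6x + x^2 and MC = 31 - 12x + 3x^2.
AVC is minimized where dAVC/dx = -6 + 2x = 0, at x = 3; min AVC = 31 - 6·3 + 3^2 = $22.
Since P = $166 ≥ min AVC = $22, price covers variable cost and the firm should produce.
Set P = MC: 166 = 31 - 12x + 3x^2 → -135 - 12x + 3x^2 = 0. The roots are x = -5 and x = 9; the profit-maximizing output is on the rising part of MC, so x* = 9.
Check: AVC at x = 9 is $58 ≤ P, so revenue covers variable cost.
Profit = P·x − TC = 166·9 − 563 = $931.

Produce at x = 9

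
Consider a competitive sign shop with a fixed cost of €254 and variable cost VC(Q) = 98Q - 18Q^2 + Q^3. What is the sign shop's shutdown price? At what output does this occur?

The shutdown price is the minimum of AVC. VC = 98Q - 18Q^2 + Q^3, so AVC = 98 - 18Q + Q^2.
At the minimum of AVC, MC = AVC. MC = 98 - 36Q + 3Q^2; setting MC = AVC gives 2Q^2 - 18Q = 0, so Q = 9. min AVC = 17.
For P < €17 the firm produces nothing.

€17 per unit, at Q = 9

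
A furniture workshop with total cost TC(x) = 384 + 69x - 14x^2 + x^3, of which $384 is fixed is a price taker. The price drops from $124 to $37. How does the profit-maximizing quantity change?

MC = 69 - 28x + 3x^2; the shutdown threshold is min AVC = $20 (at x = 7).
At P = $124 ≥ min AVC, set P = MC on the rising branch: x = 11.
At P = $37 ≥ min AVC, set P = MC: x = 8. The firm stays open but cuts output.

Output falls from 11 to 8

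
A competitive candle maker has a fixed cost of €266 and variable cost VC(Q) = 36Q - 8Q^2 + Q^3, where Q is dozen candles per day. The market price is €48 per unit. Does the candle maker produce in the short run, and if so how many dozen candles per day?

Strip out fixed cost: VC = 36Q - 8Q^2 + Q^3. Then AVC = 36 - 8Q + Q^2 and MC = 36 - 16Q + 3Q^2.
The AVC parabola has its vertex at Q = 8/2 = 4, where AVC = 36 - 8·4 + 4^2 = €20.
Since P = €48 ≥ min AVC = €20, price covers variable cost and the firm should produce.
Solving P = MC: -12 - 16Q + 3Q^2 = 0 ⇒ Q = -2/3 or 6. On the upward-sloping branch, Q* = 6.
Check: AVC at Q = 6 is €24 ≤ P, so revenue covers variable cost.
Profit = P·Q − TC = 48·6 − 410 = -€122, a loss, but smaller than the €266 fixed cost the firm would lose by shutting down.

Produce at Q = 6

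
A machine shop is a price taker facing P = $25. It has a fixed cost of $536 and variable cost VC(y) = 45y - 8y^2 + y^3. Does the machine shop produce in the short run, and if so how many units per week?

Shut down

Variable cost is VC = 45y - 8y^2 + y^3, so AVC = VC/y = 45 - 8y + y^2 and MC = dTC/dy = 45 - 16y + 3y^2.
AVC is minimized where dAVC/dy = -8 + 2y = 0, at y = 4; min AVC = 45 - 8·4 + 4^2 = $29.
Since P = $25 < min AVC = $29, price fails to cover variable cost at any output.
Shutting down limits the loss to fixed cost, $536.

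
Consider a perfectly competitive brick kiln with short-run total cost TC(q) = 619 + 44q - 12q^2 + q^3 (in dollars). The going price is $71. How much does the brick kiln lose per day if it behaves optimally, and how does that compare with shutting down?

AVC = 44 - 12q + q^2; min AVC = $8 at q = 6. Since P = $71 ≥ min AVC, the firm produces.
With MC = 44 - 24q + 3q^2, P = MC on the upward-sloping part at q* = 9.
TR = 71·9 = 639. TC = 619 + 153 = 772. Profit = 639 − 772 = -$133.
Shutting down would mean losing the fixed cost of $619, so operating at a loss of $133 is better by $486.

Profit = -$133 at q = 9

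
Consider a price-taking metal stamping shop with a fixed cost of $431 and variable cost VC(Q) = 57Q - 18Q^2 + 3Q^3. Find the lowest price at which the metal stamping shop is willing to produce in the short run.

The shutdown price is the minimum of AVC. VC = 57Q - 18Q^2 + 3Q^3, so AVC = 57 - 18Q + 3Q^2.
dAVC/dQ = -18 + 6Q = 0 gives Q = 3. min AVC = 57 - 18·3 + 3·3^2 = 30.
For P < $30 the firm produces nothing.

$30 per unit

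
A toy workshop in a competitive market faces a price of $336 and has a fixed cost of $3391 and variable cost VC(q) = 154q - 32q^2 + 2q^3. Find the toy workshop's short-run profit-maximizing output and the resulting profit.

Profit = -$11 at q = 13

AVC = 154 - 32q + 2q^2; min AVC = $26 at q = 8. Since P = $336 ≥ min AVC, the firm produces.
With MC = 154 - 64q + 6q^2, P = MC on the upward-sloping part at q* = 13.
TR = 336·13 = 4368. TC = 3391 + 988 = 4379. Profit = 4368 − 4379 = -$11.
That loss of $11 beats the $3391 the firm would lose by shutting down; producing recovers $3380 of fixed cost.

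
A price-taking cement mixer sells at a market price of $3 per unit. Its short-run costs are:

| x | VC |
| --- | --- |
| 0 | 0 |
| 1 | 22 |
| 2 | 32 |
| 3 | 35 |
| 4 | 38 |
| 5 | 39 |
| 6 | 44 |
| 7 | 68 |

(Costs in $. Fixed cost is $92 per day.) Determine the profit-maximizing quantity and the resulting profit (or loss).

Profit at each row (π = 3x − TC): x=0: -92; x=1: -111; x=2: -118; x=3: -118; x=4: -118; x=5: -116; x=6: -118; x=7: -139.
Profit is highest at x = 0. Equivalently, the lowest AVC in the table is 44/6 ≈ $7.33 at x = 6, and P = $3 falls below it — price never covers variable cost, so the firm shuts down and loses only its fixed cost.

x = 0 (shut down); profit = -$92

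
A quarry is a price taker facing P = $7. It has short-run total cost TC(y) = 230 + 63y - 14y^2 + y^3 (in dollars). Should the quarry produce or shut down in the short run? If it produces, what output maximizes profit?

Shut down

Strip out fixed cost: VC = 63y - 14y^2 + y^3. Then AVC = 63 - 14y + y^2 and MC = 63 - 28y + 3y^2.
AVC is minimized where dAVC/dy = -14 + 2y = 0, at y = 7; min AVC = 63 - 14·7 + 7^2 = $14.
Since P = $7 < min AVC = $14, price fails to cover variable cost at any output.
Best response: produce nothing and absorb the $230 fixed cost.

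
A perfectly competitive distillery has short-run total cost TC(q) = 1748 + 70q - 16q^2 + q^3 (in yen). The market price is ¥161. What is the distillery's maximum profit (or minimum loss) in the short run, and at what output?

Profit = -¥58 at q = 13

AVC = 70 - 16q + q^2; min AVC = ¥6 at q = 8. Since P = ¥161 ≥ min AVC, the firm produces.
MC = 70 - 32q + 3q^2. Setting P = MC and taking the root on the rising branch gives q* = 13.
TR = 161·13 = 2093. TC = 1748 + 403 = 2151. Profit = 2093 − 2151 = -¥58.
By producing, the firm covers all variable cost plus ¥1690 of fixed cost; shutting down would lose the full ¥1748.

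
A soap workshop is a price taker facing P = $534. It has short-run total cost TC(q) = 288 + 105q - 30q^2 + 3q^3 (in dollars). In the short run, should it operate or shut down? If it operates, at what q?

Strip out fixed cost: VC = 105q - 30q^2 + 3q^3. Then AVC = 105 - 30q + 3q^2 and MC = 105 - 60q + 9q^2.
AVC hits its minimum where MC = AVC, at q = 5, giving min AVC = 105 - 30·5 + 3·5^2 = $30.
Because $534 ≥ $30, revenue can cover variable cost; the firm operates.
P = MC gives -429 - 60q + 9q^2 = 0, with roots -13/3 and 11. Take the larger (rising MC): q* = 11.
Check: AVC at q = 11 is $138 ≤ P, so revenue covers variable cost.
Profit = P·q − TC = 534·11 − 1806 = $4068.

Produce at q = 11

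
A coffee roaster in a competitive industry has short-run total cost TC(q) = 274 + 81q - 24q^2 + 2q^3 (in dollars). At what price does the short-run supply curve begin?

$9 per unit

The firm shuts down when price falls below the minimum of average variable cost. AVC = VC/q = 81 - 24q + 2q^2.
dAVC/dq = -24 + 4q = 0 gives q = 6. min AVC = 81 - 24·6 + 2·6^2 = 9.
The firm shuts down for any P below $9.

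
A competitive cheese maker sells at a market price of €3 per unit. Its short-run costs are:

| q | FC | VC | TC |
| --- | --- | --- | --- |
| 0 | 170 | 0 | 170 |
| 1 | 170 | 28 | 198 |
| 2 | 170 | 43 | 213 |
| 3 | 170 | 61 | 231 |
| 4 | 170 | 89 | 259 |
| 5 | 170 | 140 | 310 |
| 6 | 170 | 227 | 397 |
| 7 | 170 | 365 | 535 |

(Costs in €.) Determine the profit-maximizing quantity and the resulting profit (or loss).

Profit at each row (π = 3q − TC): q=0: -170; q=1: -195; q=2: -207; q=3: -222; q=4: -247; q=5: -295; q=6: -379; q=7: -514.
Profit is highest at q = 0. Equivalently, the lowest AVC in the table is 61/3 ≈ €20.33 at q = 3, and P = €3 falls below it — price never covers variable cost, so the firm shuts down and loses only its fixed cost.

q = 0 (shut down); profit = -€170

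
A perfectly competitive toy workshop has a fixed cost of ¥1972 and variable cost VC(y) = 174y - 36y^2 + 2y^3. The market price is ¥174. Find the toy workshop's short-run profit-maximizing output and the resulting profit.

Profit = -¥244 at y = 12

AVC = 174 - 36y + 2y^2 has its minimum ¥12 at y = 9; price ¥174 clears that bar, so the firm operates.
MC = 174 - 72y + 6y^2. Setting P = MC and taking the root on the rising branch gives y* = 12.
TR = 174·12 = 2088. TC = 1972 + 360 = 2332. Profit = 2088 − 2332 = -¥244.
By producing, the firm covers all variable cost plus ¥1728 of fixed cost; shutting down would lose the full ¥1972.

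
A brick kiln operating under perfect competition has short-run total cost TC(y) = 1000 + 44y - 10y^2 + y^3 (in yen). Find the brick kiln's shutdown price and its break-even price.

Shutdown price = ¥19; break-even price = ¥144

AVC = 44 - 10y + y^2; minimized at y = 5, giving min AVC = ¥19. That is the shutdown price.
ATC = 1000/y + 44 - 10y + y^2. Setting dATC/dy = −1000/y^2 − 10 + 2y = 0 gives y = 10 (since 2·10^3 − 10·10^2 = 1000).
min ATC = 1000/10 + 44 − 10·10 + 10^2 = ¥144. That is the break-even price.
Between these two prices the firm operates at a loss; above ¥144 it earns a profit.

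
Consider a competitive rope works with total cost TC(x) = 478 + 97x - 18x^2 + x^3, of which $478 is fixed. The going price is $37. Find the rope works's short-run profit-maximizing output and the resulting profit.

Profit = -$278 at x = 10

AVC = 97 - 18x + x^2; min AVC = $16 at x = 9. Since P = $37 ≥ min AVC, the firm produces.
With MC = 97 - 36x + 3x^2, P = MC on the upward-sloping part at x* = 10.
TR = 37·10 = 370. TC = 478 + 170 = 648. Profit = 370 − 648 = -$278.
That loss of $278 beats the $478 the firm would lose by shutting down; producing recovers $200 of fixed cost.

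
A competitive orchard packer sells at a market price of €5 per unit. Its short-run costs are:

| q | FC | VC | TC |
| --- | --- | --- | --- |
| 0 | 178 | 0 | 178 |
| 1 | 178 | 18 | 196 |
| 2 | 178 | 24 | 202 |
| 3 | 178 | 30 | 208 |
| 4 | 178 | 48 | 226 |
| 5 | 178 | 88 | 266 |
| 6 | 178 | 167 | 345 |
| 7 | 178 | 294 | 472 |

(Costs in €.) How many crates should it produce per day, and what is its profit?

q = 0 (shut down); profit = -€178

Profit at each row (π = 5q − TC): q=0: -178; q=1: -191; q=2: -192; q=3: -193; q=4: -206; q=5: -241; q=6: -315; q=7: -437.
Profit is highest at q = 0. Equivalently, the lowest AVC in the table is 30/3 ≈ €10 at q = 3, and P = €5 falls below it — price never covers variable cost, so the firm shuts down and loses only its fixed cost.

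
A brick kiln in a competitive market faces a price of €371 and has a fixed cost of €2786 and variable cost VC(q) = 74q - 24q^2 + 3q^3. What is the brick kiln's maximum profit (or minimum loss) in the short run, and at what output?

AVC = 74 - 24q + 3q^2 has its minimum €26 at q = 4; price €371 clears that bar, so the firm operates.
With MC = 74 - 48q + 9q^2, P = MC on the upward-sloping part at q* = 9.
TR = 371·9 = 3339. TC = 2786 + 909 = 3695. Profit = 3339 − 3695 = -€356.
By producing, the firm covers all variable cost plus €2430 of fixed cost; shutting down would lose the full €2786.

Profit = -€356 at q = 9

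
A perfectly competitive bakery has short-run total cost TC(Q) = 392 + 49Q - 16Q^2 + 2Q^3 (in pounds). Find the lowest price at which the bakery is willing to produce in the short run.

£17 per unit

Short-run supply begins at min AVC. From VC = 49Q - 16Q^2 + 2Q^3, AVC = 49 - 16Q + 2Q^2.
dAVC/dQ = -16 + 4Q = 0 gives Q = 4. min AVC = 49 - 16·4 + 2·4^2 = 17.
The firm shuts down for any P below £17.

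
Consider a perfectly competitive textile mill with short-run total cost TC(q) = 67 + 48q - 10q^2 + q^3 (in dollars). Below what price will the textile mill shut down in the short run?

The firm shuts down when price falls below the minimum of average variable cost. AVC = VC/q = 48 - 10q + q^2.
At the minimum of AVC, MC = AVC. MC = 48 - 20q + 3q^2; setting MC = AVC gives 2q^2 - 10q = 0, so q = 5. min AVC = 23.
So the shutdown price is $23.

$23 per unit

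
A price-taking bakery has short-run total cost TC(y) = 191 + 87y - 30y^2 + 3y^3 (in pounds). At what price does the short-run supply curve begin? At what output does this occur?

The shutdown price is the minimum of AVC. VC = 87y - 30y^2 + 3y^3, so AVC = 87 - 30y + 3y^2.
dAVC/dy = -30 + 6y = 0 gives y = 5. min AVC = 87 - 30·5 + 3·5^2 = 12.
So the shutdown price is £12.

£12 per unit, at y = 5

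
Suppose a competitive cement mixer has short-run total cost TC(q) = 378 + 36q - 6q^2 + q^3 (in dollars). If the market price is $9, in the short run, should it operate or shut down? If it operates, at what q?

From TC, MC = TC'(q) = 36 - 12q + 3q^2 and AVC = VC/q = 36 - 6q + q^2.
AVC hits its minimum where MC = AVC, at q = 3, giving min AVC = 36 - 6·3 + 3^2 = $27.
P = $9 lies below min AVC = $27; no output level covers variable cost.
Best response: produce nothing and absorb the $378 fixed cost.

Shut down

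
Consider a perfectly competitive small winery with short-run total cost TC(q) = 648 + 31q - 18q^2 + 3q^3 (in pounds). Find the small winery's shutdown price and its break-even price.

AVC = 31 - 18q + 3q^2; minimized at q = 3, giving min AVC = £4. That is the shutdown price.
ATC = 648/q + 31 - 18q + 3q^2. Setting dATC/dq = −648/q^2 − 18 + 6q = 0 gives q = 6 (since 6·6^3 − 18·6^2 = 648).
min ATC = 648/6 + 31 − 18·6 + 3·6^2 = £139. That is the break-even price.
For £4 ≤ P < £139 the firm produces at a loss; below £4 it shuts down.

Shutdown price = £4; break-even price = £139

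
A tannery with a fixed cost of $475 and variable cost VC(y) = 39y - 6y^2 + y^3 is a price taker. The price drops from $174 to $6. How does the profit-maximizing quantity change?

MC = 39 - 12y + 3y^2; the shutdown threshold is min AVC = $30 (at y = 3).
With P = $174 above the shutdown price, P = MC gives y = 9.
At P = $6 < min AVC = $30, price no longer covers variable cost at any output, so the firm shuts down: y = 0.

Output falls from 9 to 0 (the firm shuts down)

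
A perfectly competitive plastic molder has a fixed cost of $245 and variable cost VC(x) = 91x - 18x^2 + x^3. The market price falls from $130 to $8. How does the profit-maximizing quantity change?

AVC = 91 - 18x + x^2, minimized at x = 9 where min AVC = $10. MC = 91 - 36x + 3x^2.
With P = $130 above the shutdown price, P = MC gives x = 13.
At P = $8 < min AVC = $10, price no longer covers variable cost at any output, so the firm shuts down: x = 0.

Output falls from 13 to 0 (the firm shuts down)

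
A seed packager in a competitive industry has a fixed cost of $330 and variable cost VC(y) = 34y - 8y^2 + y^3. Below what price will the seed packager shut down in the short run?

The firm shuts down when price falls below the minimum of average variable cost. AVC = VC/y = 34 - 8y + y^2.
dAVC/dy = -8 + 2y = 0 gives y = 4. min AVC = 34 - 8·4 + 4^2 = 18.
So the shutdown price is $18.

$18 per unit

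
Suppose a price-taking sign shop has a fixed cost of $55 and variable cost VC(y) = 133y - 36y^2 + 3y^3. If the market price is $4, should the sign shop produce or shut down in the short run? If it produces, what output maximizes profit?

Variable cost is VC = 133y - 36y^2 + 3y^3, so AVC = VC/y = 133 - 36y + 3y^2 and MC = dTC/dy = 133 - 72y + 9y^2.
AVC hits its minimum where MC = AVC, at y = 6, giving min AVC = 133 - 36·6 + 3·6^2 = $25.
With P < min AVC ($4 < $25), every unit sold adds to the loss.
Shutting down limits the loss to fixed cost, $55.

Shut down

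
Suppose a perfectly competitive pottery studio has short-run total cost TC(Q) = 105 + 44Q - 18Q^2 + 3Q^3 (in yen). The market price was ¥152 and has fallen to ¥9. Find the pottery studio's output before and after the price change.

MC = 44 - 36Q + 9Q^2; the shutdown threshold is min AVC = ¥17 (at Q = 3).
At P = ¥152 ≥ min AVC, set P = MC on the rising branch: Q = 6.
At P = ¥9 < min AVC = ¥17, price no longer covers variable cost at any output, so the firm shuts down: Q = 0.

Output falls from 6 to 0 (the firm shuts down)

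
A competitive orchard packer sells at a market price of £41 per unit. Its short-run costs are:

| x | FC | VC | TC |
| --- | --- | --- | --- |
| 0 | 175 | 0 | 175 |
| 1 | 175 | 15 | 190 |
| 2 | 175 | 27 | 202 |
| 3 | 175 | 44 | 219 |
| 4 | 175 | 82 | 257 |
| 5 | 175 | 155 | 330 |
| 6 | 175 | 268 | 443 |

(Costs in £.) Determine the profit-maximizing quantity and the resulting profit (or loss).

Profit at each row (π = 41x − TC): x=0: -175; x=1: -149; x=2: -120; x=3: -96; x=4: -93; x=5: -125; x=6: -197.
Profit is maximized at x = 4. AVC there is 82/4 = £20.50 ≤ P, so producing beats shutting down (which would give -£175).

x = 4; profit = -£93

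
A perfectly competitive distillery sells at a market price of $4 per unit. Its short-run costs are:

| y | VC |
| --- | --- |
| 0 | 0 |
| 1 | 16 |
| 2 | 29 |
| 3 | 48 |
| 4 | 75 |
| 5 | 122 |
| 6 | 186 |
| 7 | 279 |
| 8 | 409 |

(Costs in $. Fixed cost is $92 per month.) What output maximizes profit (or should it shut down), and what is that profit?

Tabulate TR − TC: y=0: -92; y=1: -104; y=2: -113; y=3: -128; y=4: -151; y=5: -194; y=6: -254; y=7: -343; y=8: -469.
Profit is highest at y = 0. Equivalently, the lowest AVC in the table is 29/2 ≈ $14.50 at y = 2, and P = $4 falls below it — price never covers variable cost, so the firm shuts down and loses only its fixed cost.

y = 0 (shut down); profit = -$92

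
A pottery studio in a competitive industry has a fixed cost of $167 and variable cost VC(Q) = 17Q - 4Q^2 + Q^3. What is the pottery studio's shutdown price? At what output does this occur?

$13 per unit, at Q = 2

The firm shuts down when price falls below the minimum of average variable cost. AVC = VC/Q = 17 - 4Q + Q^2.
At the minimum of AVC, MC = AVC. MC = 17 - 8Q + 3Q^2; setting MC = AVC gives 2Q^2 - 4Q = 0, so Q = 2. min AVC = 13.
The firm shuts down for any P below $13.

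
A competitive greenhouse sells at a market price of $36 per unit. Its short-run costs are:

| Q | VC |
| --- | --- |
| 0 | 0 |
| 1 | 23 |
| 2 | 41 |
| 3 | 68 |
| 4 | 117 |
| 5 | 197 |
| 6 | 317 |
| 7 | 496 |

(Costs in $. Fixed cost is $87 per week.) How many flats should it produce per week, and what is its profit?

Tabulate TR − TC: Q=0: -87; Q=1: -74; Q=2: -56; Q=3: -47; Q=4: -60; Q=5: -104; Q=6: -188; Q=7: -331.
Profit is maximized at Q = 3. AVC there is 68/3 = $22.67 ≤ P, so producing beats shutting down (which would give -$87).

Q = 3; profit = -$47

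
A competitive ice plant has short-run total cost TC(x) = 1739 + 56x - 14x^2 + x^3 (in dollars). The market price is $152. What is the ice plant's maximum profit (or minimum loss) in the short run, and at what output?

Profit = -$299 at x = 12

AVC = 56 - 14x + x^2; min AVC = $7 at x = 7. Since P = $152 ≥ min AVC, the firm produces.
MC = 56 - 28x + 3x^2. Setting P = MC and taking the root on the rising branch gives x* = 12.
TR = 152·12 = 1824. TC = 1739 + 384 = 2123. Profit = 1824 − 2123 = -$299.
Shutting down would mean losing the fixed cost of $1739, so operating at a loss of $299 is better by $1440.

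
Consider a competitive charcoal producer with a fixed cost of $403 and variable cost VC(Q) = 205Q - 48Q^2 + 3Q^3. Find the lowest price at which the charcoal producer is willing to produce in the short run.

$13 per unit

The firm shuts down when price falls below the minimum of average variable cost. AVC = VC/Q = 205 - 48Q + 3Q^2.
dAVC/dQ = -48 + 6Q = 0 gives Q = 8. min AVC = 205 - 48·8 + 3·8^2 = 13.
For P < $13 the firm produces nothing.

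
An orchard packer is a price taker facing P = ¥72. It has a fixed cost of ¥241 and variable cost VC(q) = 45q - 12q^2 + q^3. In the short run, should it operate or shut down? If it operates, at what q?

Produce at q = 9

Strip out fixed cost: VC = 45q - 12q^2 + q^3. Then AVC = 45 - 12q + q^2 and MC = 45 - 24q + 3q^2.
AVC hits its minimum where MC = AVC, at q = 6, giving min AVC = 45 - 12·6 + 6^2 = ¥9.
Because ¥72 ≥ ¥9, revenue can cover variable cost; the firm operates.
P = MC gives -27 - 24q + 3q^2 = 0, with roots -1 and 9. Take the larger (rising MC): q* = 9.
Check: AVC at q = 9 is ¥18 ≤ P, so revenue covers variable cost.
Profit = P·q − TC = 72·9 − 403 = ¥245.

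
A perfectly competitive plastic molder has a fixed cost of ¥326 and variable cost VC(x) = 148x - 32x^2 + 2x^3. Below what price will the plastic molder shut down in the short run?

The shutdown price is the minimum of AVC. VC = 148x - 32x^2 + 2x^3, so AVC = 148 - 32x + 2x^2.
dAVC/dx = -32 + 4x = 0 gives x = 8. min AVC = 148 - 32·8 + 2·8^2 = 20.
So the shutdown price is ¥20.

¥20 per unit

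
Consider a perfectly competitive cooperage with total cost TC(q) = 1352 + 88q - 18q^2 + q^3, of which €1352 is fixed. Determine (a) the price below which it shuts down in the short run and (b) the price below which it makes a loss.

AVC = 88 - 18q + q^2; minimized at q = 9, giving min AVC = €7. That is the shutdown price.
ATC = 1352/q + 88 - 18q + q^2. Setting dATC/dq = −1352/q^2 − 18 + 2q = 0 gives q = 13 (since 2·13^3 − 18·13^2 = 1352).
min ATC = 1352/13 + 88 − 18·13 + 13^2 = €127. That is the break-even price.
For €7 ≤ P < €127 the firm produces at a loss; below €7 it shuts down.

Shutdown price = €7; break-even price = €127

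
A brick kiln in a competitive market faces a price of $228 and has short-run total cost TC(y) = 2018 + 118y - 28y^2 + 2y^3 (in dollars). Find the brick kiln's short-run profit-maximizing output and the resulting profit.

Profit = -$82 at y = 11

AVC = 118 - 28y + 2y^2 has its minimum $20 at y = 7; price $228 clears that bar, so the firm operates.
With MC = 118 - 56y + 6y^2, P = MC on the upward-sloping part at y* = 11.
TR = 228·11 = 2508. TC = 2018 + 572 = 2590. Profit = 2508 − 2590 = -$82.
By producing, the firm covers all variable cost plus $1936 of fixed cost; shutting down would lose the full $2018.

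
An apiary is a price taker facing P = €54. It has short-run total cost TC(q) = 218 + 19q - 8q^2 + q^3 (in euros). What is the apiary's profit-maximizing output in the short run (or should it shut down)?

Produce at q = 7

From TC, MC = TC'(q) = 19 - 16q + 3q^2 and AVC = VC/q = 19 - 8q + q^2.
The AVC parabola has its vertex at q = 8/2 = 4, where AVC = 19 - 8·4 + 4^2 = €3.
P = €54 exceeds min AVC = €3, so the firm stays open.
Set P = MC: 54 = 19 - 16q + 3q^2 → -35 - 16q + 3q^2 = 0. The roots are q = -5/3 and q = 7; the profit-maximizing output is on the rising part of MC, so q* = 7.
Check: AVC at q = 7 is €12 ≤ P, so revenue covers variable cost.
Profit = P·q − TC = 54·7 − 302 = €76.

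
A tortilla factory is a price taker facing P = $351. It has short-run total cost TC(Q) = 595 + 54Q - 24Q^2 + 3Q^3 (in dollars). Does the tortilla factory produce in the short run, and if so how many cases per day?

Produce at Q = 9

Strip out fixed cost: VC = 54Q - 24Q^2 + 3Q^3. Then AVC = 54 - 24Q + 3Q^2 and MC = 54 - 48Q + 9Q^2.
AVC hits its minimum where MC = AVC, at Q = 4, giving min AVC = 54 - 24·4 + 3·4^2 = $6.
Because $351 ≥ $6, revenue can cover variable cost; the firm operates.
P = MC gives -297 - 48Q + 9Q^2 = 0, with roots -11/3 and 9. Take the larger (rising MC): Q* = 9.
Check: AVC at Q = 9 is $81 ≤ P, so revenue covers variable cost.
Profit = P·Q − TC = 351·9 − 1324 = $1835.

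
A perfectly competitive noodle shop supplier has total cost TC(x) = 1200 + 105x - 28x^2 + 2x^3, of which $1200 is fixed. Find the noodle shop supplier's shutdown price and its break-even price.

Shutdown price = $7; break-even price = $145

AVC = 105 - 28x + 2x^2; minimized at x = 7, giving min AVC = $7. That is the shutdown price.
ATC = 1200/x + 105 - 28x + 2x^2. Setting dATC/dx = −1200/x^2 − 28 + 4x = 0 gives x = 10 (since 4·10^3 − 28·10^2 = 1200).
min ATC = 1200/10 + 105 − 28·10 + 2·10^2 = $145. That is the break-even price.
Between these two prices the firm operates at a loss; above $145 it earns a profit.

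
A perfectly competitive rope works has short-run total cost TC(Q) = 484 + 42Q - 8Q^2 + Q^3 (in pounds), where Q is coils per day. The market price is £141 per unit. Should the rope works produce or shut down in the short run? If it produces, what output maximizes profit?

Produce at Q = 9

Variable cost is VC = 42Q - 8Q^2 + Q^3, so AVC = VC/Q = 42 - 8Q + Q^2 and MC = dTC/dQ = 42 - 16Q + 3Q^2.
The AVC parabola has its vertex at Q = 8/2 = 4, where AVC = 42 - 8·4 + 4^2 = £26.
Because £141 ≥ £26, revenue can cover variable cost; the firm operates.
P = MC gives -99 - 16Q + 3Q^2 = 0, with roots -11/3 and 9. Take the larger (rising MC): Q* = 9.
Check: AVC at Q = 9 is £51 ≤ P, so revenue covers variable cost.
Profit = P·Q − TC = 141·9 − 943 = £326.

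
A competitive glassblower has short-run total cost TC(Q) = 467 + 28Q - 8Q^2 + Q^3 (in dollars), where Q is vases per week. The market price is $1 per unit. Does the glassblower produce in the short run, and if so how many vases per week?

Shut down

Variable cost is VC = 28Q - 8Q^2 + Q^3, so AVC = VC/Q = 28 - 8Q + Q^2 and MC = dTC/dQ = 28 - 16Q + 3Q^2.
AVC is minimized where dAVC/dQ = -8 + 2Q = 0, at Q = 4; min AVC = 28 - 8·4 + 4^2 = $12.
P = $1 lies below min AVC = $12; no output level covers variable cost.
Best response: produce nothing and absorb the $467 fixed cost.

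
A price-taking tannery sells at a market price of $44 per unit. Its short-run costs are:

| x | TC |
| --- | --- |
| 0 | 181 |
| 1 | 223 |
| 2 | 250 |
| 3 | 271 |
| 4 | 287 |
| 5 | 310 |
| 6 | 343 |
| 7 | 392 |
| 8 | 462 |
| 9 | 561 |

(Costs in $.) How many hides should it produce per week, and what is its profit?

x = 6; profit = -$79

Profit at each row (π = 44x − TC): x=0: -181; x=1: -179; x=2: -162; x=3: -139; x=4: -111; x=5: -90; x=6: -79; x=7: -84; x=8: -110; x=9: -165.
Profit is maximized at x = 6. AVC there is 162/6 = $27 ≤ P, so producing beats shutting down (which would give -$181).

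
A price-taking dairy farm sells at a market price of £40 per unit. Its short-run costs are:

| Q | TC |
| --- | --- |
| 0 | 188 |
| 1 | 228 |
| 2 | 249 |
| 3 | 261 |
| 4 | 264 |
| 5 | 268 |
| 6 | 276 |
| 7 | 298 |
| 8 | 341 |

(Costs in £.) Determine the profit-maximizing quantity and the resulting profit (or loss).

Profit at each row (π = 40Q − TC): Q=0: -188; Q=1: -188; Q=2: -169; Q=3: -141; Q=4: -104; Q=5: -68; Q=6: -36; Q=7: -18; Q=8: -21.
Profit is maximized at Q = 7. AVC there is 110/7 = £15.71 ≤ P, so producing beats shutting down (which would give -£188).

Q = 7; profit = -£18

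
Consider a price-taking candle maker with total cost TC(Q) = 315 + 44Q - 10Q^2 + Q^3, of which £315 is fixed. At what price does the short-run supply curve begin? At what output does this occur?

£19 per unit, at Q = 5

The shutdown price is the minimum of AVC. VC = 44Q - 10Q^2 + Q^3, so AVC = 44 - 10Q + Q^2.
dAVC/dQ = -10 + 2Q = 0 gives Q = 5. min AVC = 44 - 10·5 + 5^2 = 19.
So the shutdown price is £19.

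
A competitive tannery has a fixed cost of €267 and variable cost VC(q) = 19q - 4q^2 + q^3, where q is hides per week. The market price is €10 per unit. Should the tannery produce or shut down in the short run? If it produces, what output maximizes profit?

Strip out fixed cost: VC = 19q - 4q^2 + q^3. Then AVC = 19 - 4q + q^2 and MC = 19 - 8q + 3q^2.
AVC is minimized where dAVC/dq = -4 + 2q = 0, at q = 2; min AVC = 19 - 4·2 + 2^2 = €15.
P = €10 lies below min AVC = €15; no output level covers variable cost.
Best response: produce nothing and absorb the €267 fixed cost.

Shut down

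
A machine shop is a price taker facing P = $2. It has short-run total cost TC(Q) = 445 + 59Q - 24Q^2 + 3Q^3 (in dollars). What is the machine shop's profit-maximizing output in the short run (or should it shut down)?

From TC, MC = TC'(Q) = 59 - 48Q + 9Q^2 and AVC = VC/Q = 59 - 24Q + 3Q^2.
The AVC parabola has its vertex at Q = 24/6 = 4, where AVC = 59 - 24·4 + 3·4^2 = $11.
Since P = $2 < min AVC = $11, price fails to cover variable cost at any output.
The firm minimizes its loss by shutting down and losing only its fixed cost of $445.

Shut down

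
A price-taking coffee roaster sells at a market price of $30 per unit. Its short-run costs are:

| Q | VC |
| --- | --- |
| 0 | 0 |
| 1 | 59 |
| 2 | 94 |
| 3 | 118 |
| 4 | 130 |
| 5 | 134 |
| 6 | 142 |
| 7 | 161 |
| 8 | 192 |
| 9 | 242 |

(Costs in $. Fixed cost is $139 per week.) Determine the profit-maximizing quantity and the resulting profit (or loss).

Q = 7; profit = -$90

Tabulate TR − TC: Q=0: -139; Q=1: -168; Q=2: -173; Q=3: -167; Q=4: -149; Q=5: -123; Q=6: -101; Q=7: -90; Q=8: -91; Q=9: -111.
Profit is maximized at Q = 7. AVC there is 161/7 = $23 ≤ P, so producing beats shutting down (which would give -$139).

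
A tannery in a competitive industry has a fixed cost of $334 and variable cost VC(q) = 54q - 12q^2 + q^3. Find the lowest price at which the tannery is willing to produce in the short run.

$18 per unit

The shutdown price is the minimum of AVC. VC = 54q - 12q^2 + q^3, so AVC = 54 - 12q + q^2.
At the minimum of AVC, MC = AVC. MC = 54 - 24q + 3q^2; setting MC = AVC gives 2q^2 - 12q = 0, so q = 6. min AVC = 18.
So the shutdown price is $18.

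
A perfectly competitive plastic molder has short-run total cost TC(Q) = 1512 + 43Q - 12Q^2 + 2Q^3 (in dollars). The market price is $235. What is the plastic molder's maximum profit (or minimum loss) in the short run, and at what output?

Profit = -$232 at Q = 8

AVC = 43 - 12Q + 2Q^2 has its minimum $25 at Q = 3; price $235 clears that bar, so the firm operates.
With MC = 43 - 24Q + 6Q^2, P = MC on the upward-sloping part at Q* = 8.
TR = 235·8 = 1880. TC = 1512 + 600 = 2112. Profit = 1880 − 2112 = -$232.
By producing, the firm covers all variable cost plus $1280 of fixed cost; shutting down would lose the full $1512.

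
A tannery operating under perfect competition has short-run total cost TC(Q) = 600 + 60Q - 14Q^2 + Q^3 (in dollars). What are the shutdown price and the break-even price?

Shutdown price = $11; break-even price = $80

Shutdown price = min AVC. AVC = 60 - 14Q + Q^2, with vertex at Q = 7 and minimum $11.
ATC = 600/Q + 60 - 14Q + Q^2. Setting dATC/dQ = −600/Q^2 − 14 + 2Q = 0 gives Q = 10 (since 2·10^3 − 14·10^2 = 600).
min ATC = 600/10 + 60 − 14·10 + 10^2 = $80. That is the break-even price.
For $11 ≤ P < $80 the firm produces at a loss; below $11 it shuts down.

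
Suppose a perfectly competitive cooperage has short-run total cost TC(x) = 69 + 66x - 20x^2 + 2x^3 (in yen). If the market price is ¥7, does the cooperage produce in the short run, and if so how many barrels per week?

Variable cost is VC = 66x - 20x^2 + 2x^3, so AVC = VC/x = 66 - 20x + 2x^2 and MC = dTC/dx = 66 - 40x + 6x^2.
The AVC parabola has its vertex at x = 20/4 = 5, where AVC = 66 - 20·5 + 2·5^2 = ¥16.
Since P = ¥7 < min AVC = ¥16, price fails to cover variable cost at any output.
Best response: produce nothing and absorb the ¥69 fixed cost.

Shut down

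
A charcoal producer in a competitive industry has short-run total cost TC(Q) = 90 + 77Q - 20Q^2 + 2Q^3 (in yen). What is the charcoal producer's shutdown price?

¥27 per unit

Short-run supply begins at min AVC. From VC = 77Q - 20Q^2 + 2Q^3, AVC = 77 - 20Q + 2Q^2.
dAVC/dQ = -20 + 4Q = 0 gives Q = 5. min AVC = 77 - 20·5 + 2·5^2 = 27.
So the shutdown price is ¥27.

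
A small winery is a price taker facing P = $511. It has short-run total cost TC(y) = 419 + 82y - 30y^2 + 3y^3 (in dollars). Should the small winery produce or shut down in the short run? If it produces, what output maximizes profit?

From TC, MC = TC'(y) = 82 - 60y + 9y^2 and AVC = VC/y = 82 - 30y + 3y^2.
The AVC parabola has its vertex at y = 30/6 = 5, where AVC = 82 - 30·5 + 3·5^2 = $7.
Since P = $511 ≥ min AVC = $7, price covers variable cost and the firm should produce.
Solving P = MC: -429 - 60y + 9y^2 = 0 ⇒ y = -13/3 or 11. On the upward-sloping branch, y* = 11.
Check: AVC at y = 11 is $115 ≤ P, so revenue covers variable cost.
Profit = P·y − TC = 511·11 − 1684 = $3937.

Produce at y = 11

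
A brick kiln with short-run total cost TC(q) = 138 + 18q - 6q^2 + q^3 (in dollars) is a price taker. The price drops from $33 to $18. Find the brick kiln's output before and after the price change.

Output falls from 5 to 4

AVC = 18 - 6q + q^2, minimized at q = 3 where min AVC = $9. MC = 18 - 12q + 3q^2.
At P = $33 ≥ min AVC, set P = MC on the rising branch: q = 5.
At P = $18 ≥ min AVC, set P = MC: q = 4. The firm stays open but cuts output.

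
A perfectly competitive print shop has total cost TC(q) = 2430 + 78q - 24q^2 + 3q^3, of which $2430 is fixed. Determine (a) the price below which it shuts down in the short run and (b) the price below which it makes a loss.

Shutdown price = min AVC. AVC = 78 - 24q + 3q^2, with vertex at q = 4 and minimum $30.
ATC = 2430/q + 78 - 24q + 3q^2. Setting dATC/dq = −2430/q^2 − 24 + 6q = 0 gives q = 9 (since 6·9^3 − 24·9^2 = 2430).
min ATC = 2430/9 + 78 − 24·9 + 3·9^2 = $375. That is the break-even price.
Between these two prices the firm operates at a loss; above $375 it earns a profit.

Shutdown price = $30; break-even price = $375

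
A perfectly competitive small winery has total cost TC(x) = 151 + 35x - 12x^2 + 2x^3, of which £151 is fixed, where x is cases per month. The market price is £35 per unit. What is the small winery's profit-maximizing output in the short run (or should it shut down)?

Strip out fixed cost: VC = 35x - 12x^2 + 2x^3. Then AVC = 35 - 12x + 2x^2 and MC = 35 - 24x + 6x^2.
AVC hits its minimum where MC = AVC, at x = 3, giving min AVC = 35 - 12·3 + 2·3^2 = £17.
Since P = £35 ≥ min AVC = £17, price covers variable cost and the firm should produce.
P = MC gives -24x + 6x^2 = 0, with roots 0 and 4. Take the larger (rising MC): x* = 4.
Check: AVC at x = 4 is £19 ≤ P, so revenue covers variable cost.
Profit = P·x − TC = 35·4 − 227 = -£87, a loss, but smaller than the £151 fixed cost the firm would lose by shutting down.

Produce at x = 4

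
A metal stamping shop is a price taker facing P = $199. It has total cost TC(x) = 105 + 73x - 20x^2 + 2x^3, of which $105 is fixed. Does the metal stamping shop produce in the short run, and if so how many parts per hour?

Produce at x = 9

Variable cost is VC = 73x - 20x^2 + 2x^3, so AVC = VC/x = 73 - 20x + 2x^2 and MC = dTC/dx = 73 - 40x + 6x^2.
The AVC parabola has its vertex at x = 20/4 = 5, where AVC = 73 - 20·5 + 2·5^2 = $23.
P = $199 exceeds min AVC = $23, so the firm stays open.
Solving P = MC: -126 - 40x + 6x^2 = 0 ⇒ x = -7/3 or 9. On the upward-sloping branch, x* = 9.
Check: AVC at x = 9 is $55 ≤ P, so revenue covers variable cost.
Profit = P·x − TC = 199·9 − 600 = $1191.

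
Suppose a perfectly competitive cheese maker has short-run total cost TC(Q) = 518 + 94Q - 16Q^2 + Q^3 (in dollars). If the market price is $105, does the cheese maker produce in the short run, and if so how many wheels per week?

Produce at Q = 11

Variable cost is VC = 94Q - 16Q^2 + Q^3, so AVC = VC/Q = 94 - 16Q + Q^2 and MC = dTC/dQ = 94 - 32Q + 3Q^2.
AVC hits its minimum where MC = AVC, at Q = 8, giving min AVC = 94 - 16·8 + 8^2 = $30.
P = $105 exceeds min AVC = $30, so the firm stays open.
Solving P = MC: -11 - 32Q + 3Q^2 = 0 ⇒ Q = -1/3 or 11. On the upward-sloping branch, Q* = 11.
Check: AVC at Q = 11 is $39 ≤ P, so revenue covers variable cost.
Profit = P·Q − TC = 105·11 − 947 = $208.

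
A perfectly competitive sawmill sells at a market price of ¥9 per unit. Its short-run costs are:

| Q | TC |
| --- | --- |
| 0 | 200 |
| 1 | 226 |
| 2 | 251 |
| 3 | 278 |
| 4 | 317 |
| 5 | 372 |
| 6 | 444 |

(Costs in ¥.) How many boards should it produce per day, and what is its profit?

Tabulate TR − TC: Q=0: -200; Q=1: -217; Q=2: -233; Q=3: -251; Q=4: -281; Q=5: -327; Q=6: -390.
Profit is highest at Q = 0. Equivalently, the lowest AVC in the table is 51/2 ≈ ¥25.50 at Q = 2, and P = ¥9 falls below it — price never covers variable cost, so the firm shuts down and loses only its fixed cost.

Q = 0 (shut down); profit = -¥200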